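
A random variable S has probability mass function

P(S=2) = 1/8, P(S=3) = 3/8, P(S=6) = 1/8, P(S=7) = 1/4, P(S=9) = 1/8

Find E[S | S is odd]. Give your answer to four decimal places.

5.3333

P(S is odd) = 3/8 + 1/4 + 1/8 = 3/4.
E[S | S is odd] = [3·3/8 + 7·1/4 + 9·1/8] / (3/4)
 = 4 / (3/4)
 = 16/3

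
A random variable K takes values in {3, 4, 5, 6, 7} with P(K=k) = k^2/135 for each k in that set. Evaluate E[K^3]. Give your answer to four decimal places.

214.6296

E[K^3] = Σ k^3·P(K=k)
 = 27·1/15 + 64·16/135 + 125·5/27 + 216·4/15 + 343·49/135
 = 9/5 + 1024/135 + 625/27 + 288/5 + 16807/135
 = 5795/27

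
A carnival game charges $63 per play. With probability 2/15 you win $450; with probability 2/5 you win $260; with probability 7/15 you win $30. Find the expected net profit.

115

E[payout] = 450·2/15 + 260·2/5 + 30·7/15
 = 60 + 104 + 14
 = 178
Net = 178 - 63 = 115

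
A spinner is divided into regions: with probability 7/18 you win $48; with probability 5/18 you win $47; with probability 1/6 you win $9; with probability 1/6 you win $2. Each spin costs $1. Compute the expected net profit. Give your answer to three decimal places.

32.556

E[payout] = 48·7/18 + 47·5/18 + 9·1/6 + 2·1/6
 = 56/3 + 235/18 + 3/2 + 1/3
 = 302/9
Net = 302/9 - 1 = 293/9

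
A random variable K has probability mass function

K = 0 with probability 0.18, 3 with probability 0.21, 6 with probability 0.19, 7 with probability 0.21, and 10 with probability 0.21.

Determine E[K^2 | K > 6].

74.5

P(K > 6) = 0.21 + 0.21 = 0.42.
E[K^2 | K > 6] = [49·0.21 + 100·0.21] / 0.42
 = 31.29 / 0.42
 = 149/2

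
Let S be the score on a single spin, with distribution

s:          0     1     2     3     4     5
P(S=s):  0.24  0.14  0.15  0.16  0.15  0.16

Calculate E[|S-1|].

1.8

E[|S-1|] = Σ |s-1|·P(S=s)
 = 1·0.24 + 0·0.14 + 1·0.15 + 2·0.16 + 3·0.15 + 4·0.16
 = 0.24 + 0 + 0.15 + 0.32 + 0.45 + 0.64
 = 1.8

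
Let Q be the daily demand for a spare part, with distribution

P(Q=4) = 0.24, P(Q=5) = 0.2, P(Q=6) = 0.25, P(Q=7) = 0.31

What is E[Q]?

E[Q] = Σ q·P(Q=q)
 = 4·0.24 + 5·0.2 + 6·0.25 + 7·0.31
 = 0.96 + 1 + 1.5 + 2.17
 = 5.63

5.63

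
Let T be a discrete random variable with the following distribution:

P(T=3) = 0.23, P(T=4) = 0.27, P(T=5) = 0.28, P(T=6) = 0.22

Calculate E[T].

4.49

E[T] = Σ t·P(T=t)
 = 3·0.23 + 4·0.27 + 5·0.28 + 6·0.22
 = 0.69 + 1.08 + 1.4 + 1.32
 = 4.49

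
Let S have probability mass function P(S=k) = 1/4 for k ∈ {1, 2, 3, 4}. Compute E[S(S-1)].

5

E[S(S-1)] = Σ s(s-1)·P(S=s)
 = 0·1/4 + 2·1/4 + 6·1/4 + 12·1/4
 = 0 + 1/2 + 3/2 + 3
 = 5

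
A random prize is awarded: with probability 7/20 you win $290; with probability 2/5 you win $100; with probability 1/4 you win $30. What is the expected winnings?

E[payout] = 290·7/20 + 100·2/5 + 30·1/4
 = 203/2 + 40 + 15/2
 = 149

149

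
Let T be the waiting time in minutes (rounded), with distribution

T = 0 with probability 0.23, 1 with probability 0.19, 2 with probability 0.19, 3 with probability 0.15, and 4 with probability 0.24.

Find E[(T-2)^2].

E[(T-2)^2] = Σ (t-2)^2·P(T=t)
 = 4·0.23 + 1·0.19 + 0·0.19 + 1·0.15 + 4·0.24
 = 0.92 + 0.19 + 0 + 0.15 + 0.96
 = 2.22

2.22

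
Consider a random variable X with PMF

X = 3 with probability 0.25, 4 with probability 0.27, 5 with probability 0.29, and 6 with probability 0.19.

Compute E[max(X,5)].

E[max(X,5)] = Σ max(x,5)·P(X=x)
 = 5·0.25 + 5·0.27 + 5·0.29 + 6·0.19
 = 1.25 + 1.35 + 1.45 + 1.14
 = 5.19

5.19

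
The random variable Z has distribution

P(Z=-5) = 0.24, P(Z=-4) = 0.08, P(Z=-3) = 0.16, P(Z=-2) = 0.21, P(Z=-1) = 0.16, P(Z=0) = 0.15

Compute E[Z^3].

E[Z^3] = Σ z^3·P(Z=z)
 = (-125)·0.24 + (-64)·0.08 + (-27)·0.16 + (-8)·0.21 + (-1)·0.16 + 0·0.15
 = (-30) + (-5.12) + (-4.32) + (-1.68) + (-0.16) + 0
 = -41.28

-41.28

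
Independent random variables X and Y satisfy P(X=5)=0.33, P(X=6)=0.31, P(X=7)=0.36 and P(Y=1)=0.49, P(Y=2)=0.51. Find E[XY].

E[XY] = Σ_x Σ_y xy · P(X=x)P(Y=y)
 = 5·0.1617 + 10·0.1683 + 6·0.1519 + 12·0.1581 + 7·0.1764 + 14·0.1836
 = 0.8085 + 1.683 + 0.9114 + 1.8972 + 1.2348 + 2.5704
 = 9.1053

9.1053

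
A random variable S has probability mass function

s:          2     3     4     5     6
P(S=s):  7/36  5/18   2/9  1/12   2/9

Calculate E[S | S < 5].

P(S < 5) = 7/36 + 5/18 + 2/9 = 25/36.
E[S | S < 5] = [2·7/36 + 3·5/18 + 4·2/9] / (25/36)
 = 19/9 / (25/36)
 = 76/25

3.04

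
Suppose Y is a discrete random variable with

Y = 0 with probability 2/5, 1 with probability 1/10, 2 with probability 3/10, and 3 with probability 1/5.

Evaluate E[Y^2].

E[Y^2] = Σ y^2·P(Y=y)
 = 0·2/5 + 1·1/10 + 4·3/10 + 9·1/5
 = 0 + 1/10 + 6/5 + 9/5
 = 31/10

3.1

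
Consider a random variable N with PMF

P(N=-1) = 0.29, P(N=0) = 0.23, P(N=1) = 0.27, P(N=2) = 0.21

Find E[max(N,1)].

E[max(N,1)] = Σ max(n,1)·P(N=n)
 = 1·0.29 + 1·0.23 + 1·0.27 + 2·0.21
 = 0.29 + 0.23 + 0.27 + 0.42
 = 1.21

1.21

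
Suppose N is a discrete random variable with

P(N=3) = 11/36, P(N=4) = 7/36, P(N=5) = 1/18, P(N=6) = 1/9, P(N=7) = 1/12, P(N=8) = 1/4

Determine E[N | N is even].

P(N is even) = 7/36 + 1/9 + 1/4 = 5/9.
E[N | N is even] = [4·7/36 + 6·1/9 + 8·1/4] / (5/9)
 = 31/9 / (5/9)
 = 31/5

6.2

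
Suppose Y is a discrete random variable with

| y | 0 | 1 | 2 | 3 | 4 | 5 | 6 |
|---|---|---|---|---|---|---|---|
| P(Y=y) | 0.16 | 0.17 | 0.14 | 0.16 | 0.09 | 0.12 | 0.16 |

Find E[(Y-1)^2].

E[(Y-1)^2] = Σ (y-1)^2·P(Y=y)
 = 1·0.16 + 0·0.17 + 1·0.14 + 4·0.16 + 9·0.09 + 16·0.12 + 25·0.16
 = 0.16 + 0 + 0.14 + 0.64 + 0.81 + 1.92 + 4
 = 7.67

7.67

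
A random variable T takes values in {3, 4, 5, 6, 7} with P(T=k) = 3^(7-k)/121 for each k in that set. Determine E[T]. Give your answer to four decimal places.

3.4793

E[T] = Σ t·P(T=t)
 = 3·81/121 + 4·27/121 + 5·9/121 + 6·3/121 + 7·1/121
 = 243/121 + 108/121 + 45/121 + 18/121 + 7/121
 = 421/121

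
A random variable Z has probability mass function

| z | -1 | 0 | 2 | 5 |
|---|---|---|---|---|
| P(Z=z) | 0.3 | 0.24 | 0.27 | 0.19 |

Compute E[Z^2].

E[Z^2] = Σ z^2·P(Z=z)
 = 1·0.3 + 0·0.24 + 4·0.27 + 25·0.19
 = 0.3 + 0 + 1.08 + 4.75
 = 6.13

6.13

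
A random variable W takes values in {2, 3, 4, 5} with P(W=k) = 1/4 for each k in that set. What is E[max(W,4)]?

4.25

E[max(W,4)] = Σ max(w,4)·P(W=w)
 = 4·1/4 + 4·1/4 + 4·1/4 + 5·1/4
 = 1 + 1 + 1 + 5/4
 = 17/4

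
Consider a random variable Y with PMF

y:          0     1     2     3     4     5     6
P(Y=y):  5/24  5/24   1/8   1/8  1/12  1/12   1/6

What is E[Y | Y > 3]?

5.25

P(Y > 3) = 1/12 + 1/12 + 1/6 = 1/3.
E[Y | Y > 3] = [4·1/12 + 5·1/12 + 6·1/6] / (1/3)
 = 7/4 / (1/3)
 = 21/4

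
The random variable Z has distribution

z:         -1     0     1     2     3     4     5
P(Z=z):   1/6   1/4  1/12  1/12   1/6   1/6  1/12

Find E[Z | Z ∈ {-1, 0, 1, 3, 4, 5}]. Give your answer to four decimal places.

1.6364

P(Z ∈ {-1, 0, 1, 3, 4, 5}) = 1/6 + 1/4 + 1/12 + 1/6 + 1/6 + 1/12 = 11/12.
E[Z | Z ∈ {-1, 0, 1, 3, 4, 5}] = [(-1)·1/6 + 0·1/4 + 1·1/12 + 3·1/6 + 4·1/6 + 5·1/12] / (11/12)
 = 3/2 / (11/12)
 = 18/11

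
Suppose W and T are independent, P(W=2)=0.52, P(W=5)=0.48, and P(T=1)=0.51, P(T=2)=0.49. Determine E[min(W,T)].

E[min(W,T)] = Σ_w Σ_t min(w,t) · P(W=w)P(T=t)
 = 1·0.2652 + 2·0.2548 + 1·0.2448 + 2·0.2352
 = 0.2652 + 0.5096 + 0.2448 + 0.4704
 = 1.49

1.49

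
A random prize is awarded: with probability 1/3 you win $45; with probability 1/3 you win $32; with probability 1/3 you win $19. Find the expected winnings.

E[payout] = 45·1/3 + 32·1/3 + 19·1/3
 = 15 + 32/3 + 19/3
 = 32

32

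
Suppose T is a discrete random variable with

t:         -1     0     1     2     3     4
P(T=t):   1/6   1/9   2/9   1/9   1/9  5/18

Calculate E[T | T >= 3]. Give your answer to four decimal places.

P(T >= 3) = 1/9 + 5/18 = 7/18.
E[T | T >= 3] = [3·1/9 + 4·5/18] / (7/18)
 = 13/9 / (7/18)
 = 26/7

3.7143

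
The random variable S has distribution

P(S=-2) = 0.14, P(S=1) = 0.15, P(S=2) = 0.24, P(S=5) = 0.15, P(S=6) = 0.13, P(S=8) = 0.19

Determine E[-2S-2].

-8.8

E[-2S-2] = Σ (-2s-2)·P(S=s)
 = 2·0.14 + (-4)·0.15 + (-6)·0.24 + (-12)·0.15 + (-14)·0.13 + (-18)·0.19
 = 0.28 + (-0.6) + (-1.44) + (-1.8) + (-1.82) + (-3.42)
 = -8.8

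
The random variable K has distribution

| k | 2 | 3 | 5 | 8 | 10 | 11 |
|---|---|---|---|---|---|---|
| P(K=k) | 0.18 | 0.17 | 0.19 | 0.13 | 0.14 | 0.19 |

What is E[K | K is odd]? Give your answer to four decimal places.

6.4545

P(K is odd) = 0.17 + 0.19 + 0.19 = 0.55.
E[K | K is odd] = [3·0.17 + 5·0.19 + 11·0.19] / 0.55
 = 3.55 / 0.55
 = 71/11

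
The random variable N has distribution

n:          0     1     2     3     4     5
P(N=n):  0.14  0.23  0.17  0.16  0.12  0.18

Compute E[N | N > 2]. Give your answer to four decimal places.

P(N > 2) = 0.16 + 0.12 + 0.18 = 0.46.
E[N | N > 2] = [3·0.16 + 4·0.12 + 5·0.18] / 0.46
 = 1.86 / 0.46
 = 93/23

4.0435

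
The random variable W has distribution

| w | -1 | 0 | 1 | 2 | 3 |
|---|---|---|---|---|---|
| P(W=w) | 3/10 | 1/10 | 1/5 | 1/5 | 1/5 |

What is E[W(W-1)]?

E[W(W-1)] = Σ w(w-1)·P(W=w)
 = 2·3/10 + 0·1/10 + 0·1/5 + 2·1/5 + 6·1/5
 = 3/5 + 0 + 0 + 2/5 + 6/5
 = 11/5

2.2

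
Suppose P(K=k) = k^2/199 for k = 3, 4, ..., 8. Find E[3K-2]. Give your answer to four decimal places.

17.4020

E[3K-2] = Σ (3k-2)·P(K=k)
 = 7·9/199 + 10·16/199 + 13·25/199 + 16·36/199 + 19·49/199 + 22·64/199
 = 63/199 + 160/199 + 325/199 + 576/199 + 931/199 + 1408/199
 = 3463/199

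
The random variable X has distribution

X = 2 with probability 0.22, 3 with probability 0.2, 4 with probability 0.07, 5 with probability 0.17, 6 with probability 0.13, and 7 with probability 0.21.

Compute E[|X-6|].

E[|X-6|] = Σ |x-6|·P(X=x)
 = 4·0.22 + 3·0.2 + 2·0.07 + 1·0.17 + 0·0.13 + 1·0.21
 = 0.88 + 0.6 + 0.14 + 0.17 + 0 + 0.21
 = 2

2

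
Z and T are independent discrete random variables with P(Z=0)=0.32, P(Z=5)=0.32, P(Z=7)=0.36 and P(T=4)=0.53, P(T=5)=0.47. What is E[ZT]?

18.4164

E[ZT] = Σ_z Σ_t zt · P(Z=z)P(T=t)
 = 0·0.1696 + 0·0.1504 + 20·0.1696 + 25·0.1504 + 28·0.1908 + 35·0.1692
 = 0 + 0 + 3.392 + 3.76 + 5.3424 + 5.922
 = 18.4164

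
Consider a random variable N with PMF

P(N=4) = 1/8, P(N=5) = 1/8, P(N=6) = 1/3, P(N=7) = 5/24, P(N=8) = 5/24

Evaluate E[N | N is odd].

P(N is odd) = 1/8 + 5/24 = 1/3.
E[N | N is odd] = [5·1/8 + 7·5/24] / (1/3)
 = 25/12 / (1/3)
 = 25/4

6.25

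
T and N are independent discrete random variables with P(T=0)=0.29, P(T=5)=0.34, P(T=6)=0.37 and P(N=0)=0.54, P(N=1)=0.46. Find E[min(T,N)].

0.3266

E[min(T,N)] = Σ_t Σ_n min(t,n) · P(T=t)P(N=n)
 = 0·0.1566 + 0·0.1334 + 0·0.1836 + 1·0.1564 + 0·0.1998 + 1·0.1702
 = 0 + 0 + 0 + 0.1564 + 0 + 0.1702
 = 0.3266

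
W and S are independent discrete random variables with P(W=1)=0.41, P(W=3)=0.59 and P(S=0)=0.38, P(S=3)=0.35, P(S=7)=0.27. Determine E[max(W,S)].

E[max(W,S)] = Σ_w Σ_s max(w,s) · P(W=w)P(S=s)
 = 1·0.1558 + 3·0.1435 + 7·0.1107 + 3·0.2242 + 3·0.2065 + 7·0.1593
 = 0.1558 + 0.4305 + 0.7749 + 0.6726 + 0.6195 + 1.1151
 = 3.7684

3.7684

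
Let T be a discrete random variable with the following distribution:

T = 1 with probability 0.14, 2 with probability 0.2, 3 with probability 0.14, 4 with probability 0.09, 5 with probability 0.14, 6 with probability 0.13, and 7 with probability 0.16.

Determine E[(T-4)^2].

E[(T-4)^2] = Σ (t-4)^2·P(T=t)
 = 9·0.14 + 4·0.2 + 1·0.14 + 0·0.09 + 1·0.14 + 4·0.13 + 9·0.16
 = 1.26 + 0.8 + 0.14 + 0 + 0.14 + 0.52 + 1.44
 = 4.3

4.3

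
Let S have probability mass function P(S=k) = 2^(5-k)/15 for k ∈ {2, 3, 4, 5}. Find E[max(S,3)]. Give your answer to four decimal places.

3.2667

E[max(S,3)] = Σ max(s,3)·P(S=s)
 = 3·8/15 + 3·4/15 + 4·2/15 + 5·1/15
 = 8/5 + 4/5 + 8/15 + 1/3
 = 49/15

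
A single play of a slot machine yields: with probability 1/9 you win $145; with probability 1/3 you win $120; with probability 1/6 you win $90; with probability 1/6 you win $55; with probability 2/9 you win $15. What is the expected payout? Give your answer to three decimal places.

E[payout] = 145·1/9 + 120·1/3 + 90·1/6 + 55·1/6 + 15·2/9
 = 145/9 + 40 + 15 + 55/6 + 10/3
 = 1505/18

83.611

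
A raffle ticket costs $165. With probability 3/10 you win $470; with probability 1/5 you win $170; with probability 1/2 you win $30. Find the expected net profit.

25

E[payout] = 470·3/10 + 170·1/5 + 30·1/2
 = 141 + 34 + 15
 = 190
Net = 190 - 165 = 25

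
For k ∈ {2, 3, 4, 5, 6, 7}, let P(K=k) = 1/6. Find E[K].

E[K] = Σ k·P(K=k)
 = 2·1/6 + 3·1/6 + 4·1/6 + 5·1/6 + 6·1/6 + 7·1/6
 = 1/3 + 1/2 + 2/3 + 5/6 + 1 + 7/6
 = 9/2

4.5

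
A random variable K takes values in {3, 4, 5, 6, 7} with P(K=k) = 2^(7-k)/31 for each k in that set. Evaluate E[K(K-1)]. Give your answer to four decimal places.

E[K(K-1)] = Σ k(k-1)·P(K=k)
 = 6·16/31 + 12·8/31 + 20·4/31 + 30·2/31 + 42·1/31
 = 96/31 + 96/31 + 80/31 + 60/31 + 42/31
 = 374/31

12.0645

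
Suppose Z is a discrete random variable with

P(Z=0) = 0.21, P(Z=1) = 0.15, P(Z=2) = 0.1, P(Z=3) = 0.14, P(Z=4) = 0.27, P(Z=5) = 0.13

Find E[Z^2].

9.38

E[Z^2] = Σ z^2·P(Z=z)
 = 0·0.21 + 1·0.15 + 4·0.1 + 9·0.14 + 16·0.27 + 25·0.13
 = 0 + 0.15 + 0.4 + 1.26 + 4.32 + 3.25
 = 9.38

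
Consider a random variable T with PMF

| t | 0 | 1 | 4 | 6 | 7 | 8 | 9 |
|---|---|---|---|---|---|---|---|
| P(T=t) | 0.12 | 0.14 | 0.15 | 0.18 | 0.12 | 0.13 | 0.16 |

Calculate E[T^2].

36.18

E[T^2] = Σ t^2·P(T=t)
 = 0·0.12 + 1·0.14 + 16·0.15 + 36·0.18 + 49·0.12 + 64·0.13 + 81·0.16
 = 0 + 0.14 + 2.4 + 6.48 + 5.88 + 8.32 + 12.96
 = 36.18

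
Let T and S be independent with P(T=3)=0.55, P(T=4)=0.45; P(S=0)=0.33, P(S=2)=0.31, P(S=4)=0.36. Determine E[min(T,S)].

E[min(T,S)] = Σ_t Σ_s min(t,s) · P(T=t)P(S=s)
 = 0·0.1815 + 2·0.1705 + 3·0.198 + 0·0.1485 + 2·0.1395 + 4·0.162
 = 0 + 0.341 + 0.594 + 0 + 0.279 + 0.648
 = 1.862

1.862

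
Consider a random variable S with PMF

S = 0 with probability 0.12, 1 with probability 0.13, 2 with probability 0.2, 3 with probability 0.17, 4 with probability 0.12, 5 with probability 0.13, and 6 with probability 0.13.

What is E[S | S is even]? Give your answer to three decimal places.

P(S is even) = 0.12 + 0.2 + 0.12 + 0.13 = 0.57.
E[S | S is even] = [0·0.12 + 2·0.2 + 4·0.12 + 6·0.13] / 0.57
 = 1.66 / 0.57
 = 166/57

2.912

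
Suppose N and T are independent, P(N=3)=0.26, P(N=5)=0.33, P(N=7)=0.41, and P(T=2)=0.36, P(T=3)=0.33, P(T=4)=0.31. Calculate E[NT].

15.635

E[NT] = Σ_n Σ_t nt · P(N=n)P(T=t)
 = 6·0.0936 + 9·0.0858 + 12·0.0806 + 10·0.1188 + 15·0.1089 + 20·0.1023 + 14·0.1476 + 21·0.1353 + 28·0.1271
 = 0.5616 + 0.7722 + 0.9672 + 1.188 + 1.6335 + 2.046 + 2.0664 + 2.8413 + 3.5588
 = 15.635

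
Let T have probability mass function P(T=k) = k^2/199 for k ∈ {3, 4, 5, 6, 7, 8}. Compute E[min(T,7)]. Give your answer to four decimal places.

E[min(T,7)] = Σ min(t,7)·P(T=t)
 = 3·9/199 + 4·16/199 + 5·25/199 + 6·36/199 + 7·49/199 + 7·64/199
 = 27/199 + 64/199 + 125/199 + 216/199 + 343/199 + 448/199
 = 1223/199

6.1457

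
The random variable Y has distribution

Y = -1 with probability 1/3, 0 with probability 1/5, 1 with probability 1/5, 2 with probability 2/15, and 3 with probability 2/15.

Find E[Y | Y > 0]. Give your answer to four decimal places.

1.8571

P(Y > 0) = 1/5 + 2/15 + 2/15 = 7/15.
E[Y | Y > 0] = [1·1/5 + 2·2/15 + 3·2/15] / (7/15)
 = 13/15 / (7/15)
 = 13/7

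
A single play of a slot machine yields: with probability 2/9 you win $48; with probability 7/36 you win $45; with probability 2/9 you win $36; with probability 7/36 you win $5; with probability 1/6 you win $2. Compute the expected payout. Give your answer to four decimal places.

E[payout] = 48·2/9 + 45·7/36 + 36·2/9 + 5·7/36 + 2·1/6
 = 32/3 + 35/4 + 8 + 35/36 + 1/3
 = 517/18

28.7222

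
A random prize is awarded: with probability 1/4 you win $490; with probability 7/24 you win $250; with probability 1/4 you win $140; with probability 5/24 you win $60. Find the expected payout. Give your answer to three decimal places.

E[payout] = 490·1/4 + 250·7/24 + 140·1/4 + 60·5/24
 = 245/2 + 875/12 + 35 + 25/2
 = 2915/12

242.917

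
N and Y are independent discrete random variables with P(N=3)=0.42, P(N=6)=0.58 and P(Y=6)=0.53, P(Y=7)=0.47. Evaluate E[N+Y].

E[N+Y] = Σ_n Σ_y (n+y) · P(N=n)P(Y=y)
 = 9·0.2226 + 10·0.1974 + 12·0.3074 + 13·0.2726
 = 2.0034 + 1.974 + 3.6888 + 3.5438
 = 11.21

11.21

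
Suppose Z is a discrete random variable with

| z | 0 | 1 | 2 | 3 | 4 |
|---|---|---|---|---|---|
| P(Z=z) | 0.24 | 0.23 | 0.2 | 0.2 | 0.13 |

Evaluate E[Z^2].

E[Z^2] = Σ z^2·P(Z=z)
 = 0·0.24 + 1·0.23 + 4·0.2 + 9·0.2 + 16·0.13
 = 0 + 0.23 + 0.8 + 1.8 + 2.08
 = 4.91

4.91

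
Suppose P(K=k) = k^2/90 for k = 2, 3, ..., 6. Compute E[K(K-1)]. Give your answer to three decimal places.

E[K(K-1)] = Σ k(k-1)·P(K=k)
 = 2·2/45 + 6·1/10 + 12·8/45 + 20·5/18 + 30·2/5
 = 4/45 + 3/5 + 32/15 + 50/9 + 12
 = 917/45

20.378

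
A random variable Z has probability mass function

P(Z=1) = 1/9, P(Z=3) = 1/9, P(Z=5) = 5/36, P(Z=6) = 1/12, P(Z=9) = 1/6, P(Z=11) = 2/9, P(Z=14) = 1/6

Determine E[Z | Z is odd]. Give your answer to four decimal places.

P(Z is odd) = 1/9 + 1/9 + 5/36 + 1/6 + 2/9 = 3/4.
E[Z | Z is odd] = [1·1/9 + 3·1/9 + 5·5/36 + 9·1/6 + 11·2/9] / (3/4)
 = 61/12 / (3/4)
 = 61/9

6.7778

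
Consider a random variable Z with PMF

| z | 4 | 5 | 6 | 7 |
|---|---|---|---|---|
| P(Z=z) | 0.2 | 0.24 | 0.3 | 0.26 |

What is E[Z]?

E[Z] = Σ z·P(Z=z)
 = 4·0.2 + 5·0.24 + 6·0.3 + 7·0.26
 = 0.8 + 1.2 + 1.8 + 1.82
 = 5.62

5.62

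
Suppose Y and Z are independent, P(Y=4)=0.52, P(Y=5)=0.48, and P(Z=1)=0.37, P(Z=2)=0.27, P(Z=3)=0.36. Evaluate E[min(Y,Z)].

E[min(Y,Z)] = Σ_y Σ_z min(y,z) · P(Y=y)P(Z=z)
 = 1·0.1924 + 2·0.1404 + 3·0.1872 + 1·0.1776 + 2·0.1296 + 3·0.1728
 = 0.1924 + 0.2808 + 0.5616 + 0.1776 + 0.2592 + 0.5184
 = 1.99

1.99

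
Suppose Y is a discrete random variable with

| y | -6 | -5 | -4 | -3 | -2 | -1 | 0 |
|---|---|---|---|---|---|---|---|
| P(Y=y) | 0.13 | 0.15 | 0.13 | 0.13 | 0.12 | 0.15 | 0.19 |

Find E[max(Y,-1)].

-0.81

E[max(Y,-1)] = Σ max(y,-1)·P(Y=y)
 = (-1)·0.13 + (-1)·0.15 + (-1)·0.13 + (-1)·0.13 + (-1)·0.12 + (-1)·0.15 + 0·0.19
 = (-0.13) + (-0.15) + (-0.13) + (-0.13) + (-0.12) + (-0.15) + 0
 = -0.81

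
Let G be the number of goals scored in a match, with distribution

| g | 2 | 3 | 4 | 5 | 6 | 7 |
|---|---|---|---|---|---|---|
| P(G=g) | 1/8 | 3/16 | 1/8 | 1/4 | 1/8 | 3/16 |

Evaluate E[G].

E[G] = Σ g·P(G=g)
 = 2·1/8 + 3·3/16 + 4·1/8 + 5·1/4 + 6·1/8 + 7·3/16
 = 1/4 + 9/16 + 1/2 + 5/4 + 3/4 + 21/16
 = 37/8

4.625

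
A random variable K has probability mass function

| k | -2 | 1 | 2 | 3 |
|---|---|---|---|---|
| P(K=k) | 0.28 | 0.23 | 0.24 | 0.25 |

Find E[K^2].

E[K^2] = Σ k^2·P(K=k)
 = 4·0.28 + 1·0.23 + 4·0.24 + 9·0.25
 = 1.12 + 0.23 + 0.96 + 2.25
 = 4.56

4.56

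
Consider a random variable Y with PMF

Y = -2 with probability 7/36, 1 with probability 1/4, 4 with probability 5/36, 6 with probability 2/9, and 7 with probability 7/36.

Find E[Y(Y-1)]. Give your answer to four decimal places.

17.6667

E[Y(Y-1)] = Σ y(y-1)·P(Y=y)
 = 6·7/36 + 0·1/4 + 12·5/36 + 30·2/9 + 42·7/36
 = 7/6 + 0 + 5/3 + 20/3 + 49/6
 = 53/3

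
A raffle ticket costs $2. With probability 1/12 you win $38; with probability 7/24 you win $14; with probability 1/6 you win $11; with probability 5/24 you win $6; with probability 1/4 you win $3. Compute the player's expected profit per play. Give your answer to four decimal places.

E[payout] = 38·1/12 + 14·7/24 + 11·1/6 + 6·5/24 + 3·1/4
 = 19/6 + 49/12 + 11/6 + 5/4 + 3/4
 = 133/12
Net = 133/12 - 2 = 109/12

9.0833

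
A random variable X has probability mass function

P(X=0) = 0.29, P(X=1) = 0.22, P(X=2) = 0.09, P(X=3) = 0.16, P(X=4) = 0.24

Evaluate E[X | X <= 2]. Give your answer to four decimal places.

0.6667

P(X <= 2) = 0.29 + 0.22 + 0.09 = 0.6.
E[X | X <= 2] = [0·0.29 + 1·0.22 + 2·0.09] / 0.6
 = 0.4 / 0.6
 = 2/3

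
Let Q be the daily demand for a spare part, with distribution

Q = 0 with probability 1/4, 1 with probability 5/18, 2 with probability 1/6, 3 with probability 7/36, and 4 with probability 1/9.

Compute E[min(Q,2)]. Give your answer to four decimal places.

E[min(Q,2)] = Σ min(q,2)·P(Q=q)
 = 0·1/4 + 1·5/18 + 2·1/6 + 2·7/36 + 2·1/9
 = 0 + 5/18 + 1/3 + 7/18 + 2/9
 = 11/9

1.2222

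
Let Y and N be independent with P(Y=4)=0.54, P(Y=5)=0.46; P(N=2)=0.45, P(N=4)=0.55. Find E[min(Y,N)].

3.1

E[min(Y,N)] = Σ_y Σ_n min(y,n) · P(Y=y)P(N=n)
 = 2·0.243 + 4·0.297 + 2·0.207 + 4·0.253
 = 0.486 + 1.188 + 0.414 + 1.012
 = 3.1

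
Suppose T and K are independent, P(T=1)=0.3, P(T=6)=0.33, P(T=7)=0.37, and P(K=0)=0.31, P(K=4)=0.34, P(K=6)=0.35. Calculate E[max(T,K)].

5.701

E[max(T,K)] = Σ_t Σ_k max(t,k) · P(T=t)P(K=k)
 = 1·0.093 + 4·0.102 + 6·0.105 + 6·0.1023 + 6·0.1122 + 6·0.1155 + 7·0.1147 + 7·0.1258 + 7·0.1295
 = 0.093 + 0.408 + 0.63 + 0.6138 + 0.6732 + 0.693 + 0.8029 + 0.8806 + 0.9065
 = 5.701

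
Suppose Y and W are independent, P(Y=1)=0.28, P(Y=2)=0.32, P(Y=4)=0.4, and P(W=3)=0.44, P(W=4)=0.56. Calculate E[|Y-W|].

1.392

E[|Y-W|] = Σ_y Σ_w |y-w| · P(Y=y)P(W=w)
 = 2·0.1232 + 3·0.1568 + 1·0.1408 + 2·0.1792 + 1·0.176 + 0·0.224
 = 0.2464 + 0.4704 + 0.1408 + 0.3584 + 0.176 + 0
 = 1.392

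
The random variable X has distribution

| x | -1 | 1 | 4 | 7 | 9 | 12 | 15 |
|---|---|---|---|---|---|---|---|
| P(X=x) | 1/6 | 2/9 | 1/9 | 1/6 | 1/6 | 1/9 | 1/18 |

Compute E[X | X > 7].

11

P(X > 7) = 1/6 + 1/9 + 1/18 = 1/3.
E[X | X > 7] = [9·1/6 + 12·1/9 + 15·1/18] / (1/3)
 = 11/3 / (1/3)
 = 11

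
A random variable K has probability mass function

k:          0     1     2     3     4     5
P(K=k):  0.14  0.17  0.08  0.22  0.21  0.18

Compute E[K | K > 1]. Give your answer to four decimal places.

P(K > 1) = 0.08 + 0.22 + 0.21 + 0.18 = 0.69.
E[K | K > 1] = [2·0.08 + 3·0.22 + 4·0.21 + 5·0.18] / 0.69
 = 2.56 / 0.69
 = 256/69

3.7101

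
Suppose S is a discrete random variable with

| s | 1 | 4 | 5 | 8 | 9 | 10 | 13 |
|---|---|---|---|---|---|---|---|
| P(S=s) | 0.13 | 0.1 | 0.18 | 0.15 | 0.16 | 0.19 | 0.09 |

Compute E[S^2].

63

E[S^2] = Σ s^2·P(S=s)
 = 1·0.13 + 16·0.1 + 25·0.18 + 64·0.15 + 81·0.16 + 100·0.19 + 169·0.09
 = 0.13 + 1.6 + 4.5 + 9.6 + 12.96 + 19 + 15.21
 = 63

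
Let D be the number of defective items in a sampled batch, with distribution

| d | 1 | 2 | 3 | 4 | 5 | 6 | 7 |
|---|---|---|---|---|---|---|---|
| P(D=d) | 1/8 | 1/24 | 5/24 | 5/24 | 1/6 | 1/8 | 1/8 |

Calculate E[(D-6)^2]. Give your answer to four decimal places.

E[(D-6)^2] = Σ (d-6)^2·P(D=d)
 = 25·1/8 + 16·1/24 + 9·5/24 + 4·5/24 + 1·1/6 + 0·1/8 + 1·1/8
 = 25/8 + 2/3 + 15/8 + 5/6 + 1/6 + 0 + 1/8
 = 163/24

6.7917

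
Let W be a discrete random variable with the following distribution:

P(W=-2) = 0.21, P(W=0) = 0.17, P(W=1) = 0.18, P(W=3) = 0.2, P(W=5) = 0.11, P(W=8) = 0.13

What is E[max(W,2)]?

E[max(W,2)] = Σ max(w,2)·P(W=w)
 = 2·0.21 + 2·0.17 + 2·0.18 + 3·0.2 + 5·0.11 + 8·0.13
 = 0.42 + 0.34 + 0.36 + 0.6 + 0.55 + 1.04
 = 3.31

3.31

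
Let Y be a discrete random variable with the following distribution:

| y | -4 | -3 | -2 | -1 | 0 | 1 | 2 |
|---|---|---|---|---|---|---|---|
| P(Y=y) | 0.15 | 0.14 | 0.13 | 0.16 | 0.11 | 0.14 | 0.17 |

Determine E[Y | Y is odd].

P(Y is odd) = 0.14 + 0.16 + 0.14 = 0.44.
E[Y | Y is odd] = [(-3)·0.14 + (-1)·0.16 + 1·0.14] / 0.44
 = -0.44 / 0.44
 = -1

-1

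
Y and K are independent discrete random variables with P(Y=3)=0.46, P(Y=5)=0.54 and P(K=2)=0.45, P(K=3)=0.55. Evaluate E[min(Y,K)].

E[min(Y,K)] = Σ_y Σ_k min(y,k) · P(Y=y)P(K=k)
 = 2·0.207 + 3·0.253 + 2·0.243 + 3·0.297
 = 0.414 + 0.759 + 0.486 + 0.891
 = 2.55

2.55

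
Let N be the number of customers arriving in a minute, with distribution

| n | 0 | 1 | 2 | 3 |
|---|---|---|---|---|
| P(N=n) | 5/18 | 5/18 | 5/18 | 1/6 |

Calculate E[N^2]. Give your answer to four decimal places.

2.8889

E[N^2] = Σ n^2·P(N=n)
 = 0·5/18 + 1·5/18 + 4·5/18 + 9·1/6
 = 0 + 5/18 + 10/9 + 3/2
 = 26/9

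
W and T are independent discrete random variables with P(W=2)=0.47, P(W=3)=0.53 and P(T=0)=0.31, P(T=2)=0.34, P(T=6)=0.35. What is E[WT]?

7.0334

E[WT] = Σ_w Σ_t wt · P(W=w)P(T=t)
 = 0·0.1457 + 4·0.1598 + 12·0.1645 + 0·0.1643 + 6·0.1802 + 18·0.1855
 = 0 + 0.6392 + 1.974 + 0 + 1.0812 + 3.339
 = 7.0334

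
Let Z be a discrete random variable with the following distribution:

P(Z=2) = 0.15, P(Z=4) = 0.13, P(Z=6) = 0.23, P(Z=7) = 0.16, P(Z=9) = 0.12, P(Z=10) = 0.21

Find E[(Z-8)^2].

E[(Z-8)^2] = Σ (z-8)^2·P(Z=z)
 = 36·0.15 + 16·0.13 + 4·0.23 + 1·0.16 + 1·0.12 + 4·0.21
 = 5.4 + 2.08 + 0.92 + 0.16 + 0.12 + 0.84
 = 9.52

9.52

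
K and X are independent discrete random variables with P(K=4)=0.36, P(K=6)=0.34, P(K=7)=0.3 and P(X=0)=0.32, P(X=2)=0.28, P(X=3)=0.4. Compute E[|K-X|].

E[|K-X|] = Σ_k Σ_x |k-x| · P(K=k)P(X=x)
 = 4·0.1152 + 2·0.1008 + 1·0.144 + 6·0.1088 + 4·0.0952 + 3·0.136 + 7·0.096 + 5·0.084 + 4·0.12
 = 0.4608 + 0.2016 + 0.144 + 0.6528 + 0.3808 + 0.408 + 0.672 + 0.42 + 0.48
 = 3.82

3.82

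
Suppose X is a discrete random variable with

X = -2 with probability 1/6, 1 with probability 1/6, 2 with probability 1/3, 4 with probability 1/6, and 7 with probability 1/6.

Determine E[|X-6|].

E[|X-6|] = Σ |x-6|·P(X=x)
 = 8·1/6 + 5·1/6 + 4·1/3 + 2·1/6 + 1·1/6
 = 4/3 + 5/6 + 4/3 + 1/3 + 1/6
 = 4

4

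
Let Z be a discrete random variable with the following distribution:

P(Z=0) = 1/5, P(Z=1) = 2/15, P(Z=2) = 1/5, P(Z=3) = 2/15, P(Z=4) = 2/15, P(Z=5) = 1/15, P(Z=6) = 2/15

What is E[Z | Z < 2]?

P(Z < 2) = 1/5 + 2/15 = 1/3.
E[Z | Z < 2] = [0·1/5 + 1·2/15] / (1/3)
 = 2/15 / (1/3)
 = 2/5

0.4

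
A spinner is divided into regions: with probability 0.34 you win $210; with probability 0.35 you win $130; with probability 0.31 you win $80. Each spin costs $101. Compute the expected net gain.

E[payout] = 210·0.34 + 130·0.35 + 80·0.31
 = 71.4 + 45.5 + 24.8
 = 141.7
Net = 141.7 - 101 = 40.7

40.7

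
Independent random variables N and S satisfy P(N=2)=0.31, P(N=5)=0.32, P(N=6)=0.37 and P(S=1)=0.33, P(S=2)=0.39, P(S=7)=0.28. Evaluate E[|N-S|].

2.8036

E[|N-S|] = Σ_n Σ_s |n-s| · P(N=n)P(S=s)
 = 1·0.1023 + 0·0.1209 + 5·0.0868 + 4·0.1056 + 3·0.1248 + 2·0.0896 + 5·0.1221 + 4·0.1443 + 1·0.1036
 = 0.1023 + 0 + 0.434 + 0.4224 + 0.3744 + 0.1792 + 0.6105 + 0.5772 + 0.1036
 = 2.8036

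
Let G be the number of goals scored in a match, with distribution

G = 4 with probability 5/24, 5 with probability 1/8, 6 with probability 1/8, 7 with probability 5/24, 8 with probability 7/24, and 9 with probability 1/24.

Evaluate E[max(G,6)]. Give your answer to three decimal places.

E[max(G,6)] = Σ max(g,6)·P(G=g)
 = 6·5/24 + 6·1/8 + 6·1/8 + 7·5/24 + 8·7/24 + 9·1/24
 = 5/4 + 3/4 + 3/4 + 35/24 + 7/3 + 3/8
 = 83/12

6.917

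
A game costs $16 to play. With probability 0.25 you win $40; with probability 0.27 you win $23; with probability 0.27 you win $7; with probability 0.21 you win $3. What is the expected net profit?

2.73

E[payout] = 40·0.25 + 23·0.27 + 7·0.27 + 3·0.21
 = 10 + 6.21 + 1.89 + 0.63
 = 18.73
Net = 18.73 - 16 = 2.73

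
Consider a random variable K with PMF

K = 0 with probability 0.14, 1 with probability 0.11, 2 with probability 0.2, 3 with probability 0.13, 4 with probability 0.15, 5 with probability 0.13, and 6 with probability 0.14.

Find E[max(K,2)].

3.38

E[max(K,2)] = Σ max(k,2)·P(K=k)
 = 2·0.14 + 2·0.11 + 2·0.2 + 3·0.13 + 4·0.15 + 5·0.13 + 6·0.14
 = 0.28 + 0.22 + 0.4 + 0.39 + 0.6 + 0.65 + 0.84
 = 3.38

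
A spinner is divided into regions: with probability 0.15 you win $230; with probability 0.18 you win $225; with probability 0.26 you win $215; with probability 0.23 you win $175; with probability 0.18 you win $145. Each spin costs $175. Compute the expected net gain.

E[payout] = 230·0.15 + 225·0.18 + 215·0.26 + 175·0.23 + 145·0.18
 = 34.5 + 40.5 + 55.9 + 40.25 + 26.1
 = 197.25
Net = 197.25 - 175 = 22.25

22.25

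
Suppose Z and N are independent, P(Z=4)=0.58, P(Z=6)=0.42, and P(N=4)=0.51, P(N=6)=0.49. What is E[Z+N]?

9.82

E[Z+N] = Σ_z Σ_n (z+n) · P(Z=z)P(N=n)
 = 8·0.2958 + 10·0.2842 + 10·0.2142 + 12·0.2058
 = 2.3664 + 2.842 + 2.142 + 2.4696
 = 9.82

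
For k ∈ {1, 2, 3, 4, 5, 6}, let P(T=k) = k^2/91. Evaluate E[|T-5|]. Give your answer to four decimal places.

0.9451

E[|T-5|] = Σ |t-5|·P(T=t)
 = 4·1/91 + 3·4/91 + 2·9/91 + 1·16/91 + 0·25/91 + 1·36/91
 = 4/91 + 12/91 + 18/91 + 16/91 + 0 + 36/91
 = 86/91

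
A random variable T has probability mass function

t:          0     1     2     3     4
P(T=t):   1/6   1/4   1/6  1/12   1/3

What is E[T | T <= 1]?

0.6

P(T <= 1) = 1/6 + 1/4 = 5/12.
E[T | T <= 1] = [0·1/6 + 1·1/4] / (5/12)
 = 1/4 / (5/12)
 = 3/5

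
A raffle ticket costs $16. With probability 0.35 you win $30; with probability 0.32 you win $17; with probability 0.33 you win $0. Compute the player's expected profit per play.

-0.06

E[payout] = 30·0.35 + 17·0.32 + 0·0.33
 = 10.5 + 5.44 + 0
 = 15.94
Net = 15.94 - 16 = -0.06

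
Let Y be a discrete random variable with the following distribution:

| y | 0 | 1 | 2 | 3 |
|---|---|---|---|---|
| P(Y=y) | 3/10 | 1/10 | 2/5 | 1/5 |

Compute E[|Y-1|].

E[|Y-1|] = Σ |y-1|·P(Y=y)
 = 1·3/10 + 0·1/10 + 1·2/5 + 2·1/5
 = 3/10 + 0 + 2/5 + 2/5
 = 11/10

1.1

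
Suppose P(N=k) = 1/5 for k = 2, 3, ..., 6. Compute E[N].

4

E[N] = Σ n·P(N=n)
 = 2·1/5 + 3·1/5 + 4·1/5 + 5·1/5 + 6·1/5
 = 2/5 + 3/5 + 4/5 + 1 + 6/5
 = 4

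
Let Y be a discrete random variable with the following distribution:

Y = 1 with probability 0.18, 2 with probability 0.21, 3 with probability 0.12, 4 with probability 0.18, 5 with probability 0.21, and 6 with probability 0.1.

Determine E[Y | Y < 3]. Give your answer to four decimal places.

1.5385

P(Y < 3) = 0.18 + 0.21 = 0.39.
E[Y | Y < 3] = [1·0.18 + 2·0.21] / 0.39
 = 0.6 / 0.39
 = 20/13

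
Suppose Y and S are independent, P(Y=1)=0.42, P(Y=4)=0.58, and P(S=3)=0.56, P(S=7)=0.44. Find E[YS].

E[YS] = Σ_y Σ_s ys · P(Y=y)P(S=s)
 = 3·0.2352 + 7·0.1848 + 12·0.3248 + 28·0.2552
 = 0.7056 + 1.2936 + 3.8976 + 7.1456
 = 13.0424

13.0424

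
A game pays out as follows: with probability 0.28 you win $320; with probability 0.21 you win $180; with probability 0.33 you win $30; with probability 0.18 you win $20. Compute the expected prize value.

140.9

E[payout] = 320·0.28 + 180·0.21 + 30·0.33 + 20·0.18
 = 89.6 + 37.8 + 9.9 + 3.6
 = 140.9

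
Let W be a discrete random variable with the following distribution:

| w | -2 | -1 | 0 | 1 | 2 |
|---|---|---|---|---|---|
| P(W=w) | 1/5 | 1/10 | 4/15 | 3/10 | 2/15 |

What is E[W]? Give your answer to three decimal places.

E[W] = Σ w·P(W=w)
 = (-2)·1/5 + (-1)·1/10 + 0·4/15 + 1·3/10 + 2·2/15
 = (-2/5) + (-1/10) + 0 + 3/10 + 4/15
 = 1/15

0.067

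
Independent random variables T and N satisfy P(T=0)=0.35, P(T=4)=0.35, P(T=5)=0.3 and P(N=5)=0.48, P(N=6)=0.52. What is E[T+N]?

8.42

E[T+N] = Σ_t Σ_n (t+n) · P(T=t)P(N=n)
 = 5·0.168 + 6·0.182 + 9·0.168 + 10·0.182 + 10·0.144 + 11·0.156
 = 0.84 + 1.092 + 1.512 + 1.82 + 1.44 + 1.716
 = 8.42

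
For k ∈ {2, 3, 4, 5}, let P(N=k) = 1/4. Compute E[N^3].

56

E[N^3] = Σ n^3·P(N=n)
 = 8·1/4 + 27·1/4 + 64·1/4 + 125·1/4
 = 2 + 27/4 + 16 + 125/4
 = 56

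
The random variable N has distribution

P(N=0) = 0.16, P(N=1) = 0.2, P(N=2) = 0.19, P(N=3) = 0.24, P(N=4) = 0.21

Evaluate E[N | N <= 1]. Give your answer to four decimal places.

0.5556

P(N <= 1) = 0.16 + 0.2 = 0.36.
E[N | N <= 1] = [0·0.16 + 1·0.2] / 0.36
 = 0.2 / 0.36
 = 5/9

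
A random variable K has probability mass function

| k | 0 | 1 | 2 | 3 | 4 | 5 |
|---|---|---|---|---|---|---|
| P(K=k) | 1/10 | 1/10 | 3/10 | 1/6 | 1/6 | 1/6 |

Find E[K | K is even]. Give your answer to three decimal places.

2.235

P(K is even) = 1/10 + 3/10 + 1/6 = 17/30.
E[K | K is even] = [0·1/10 + 2·3/10 + 4·1/6] / (17/30)
 = 19/15 / (17/30)
 = 38/17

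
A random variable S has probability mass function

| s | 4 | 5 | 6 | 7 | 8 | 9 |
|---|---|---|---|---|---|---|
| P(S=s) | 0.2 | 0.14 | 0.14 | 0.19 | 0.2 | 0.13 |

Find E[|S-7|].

1.48

E[|S-7|] = Σ |s-7|·P(S=s)
 = 3·0.2 + 2·0.14 + 1·0.14 + 0·0.19 + 1·0.2 + 2·0.13
 = 0.6 + 0.28 + 0.14 + 0 + 0.2 + 0.26
 = 1.48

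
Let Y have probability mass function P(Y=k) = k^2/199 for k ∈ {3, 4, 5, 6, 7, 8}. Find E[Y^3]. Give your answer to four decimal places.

310.2663

E[Y^3] = Σ y^3·P(Y=y)
 = 27·9/199 + 64·16/199 + 125·25/199 + 216·36/199 + 343·49/199 + 512·64/199
 = 243/199 + 1024/199 + 3125/199 + 7776/199 + 16807/199 + 32768/199
 = 61743/199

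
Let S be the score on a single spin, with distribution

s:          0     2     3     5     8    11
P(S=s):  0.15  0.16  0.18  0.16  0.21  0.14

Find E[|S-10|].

5.4

E[|S-10|] = Σ |s-10|·P(S=s)
 = 10·0.15 + 8·0.16 + 7·0.18 + 5·0.16 + 2·0.21 + 1·0.14
 = 1.5 + 1.28 + 1.26 + 0.8 + 0.42 + 0.14
 = 5.4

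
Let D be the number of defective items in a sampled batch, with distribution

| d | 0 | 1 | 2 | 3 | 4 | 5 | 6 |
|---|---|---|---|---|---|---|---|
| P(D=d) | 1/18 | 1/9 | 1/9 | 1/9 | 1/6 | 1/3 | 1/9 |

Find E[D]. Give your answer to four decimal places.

E[D] = Σ d·P(D=d)
 = 0·1/18 + 1·1/9 + 2·1/9 + 3·1/9 + 4·1/6 + 5·1/3 + 6·1/9
 = 0 + 1/9 + 2/9 + 1/3 + 2/3 + 5/3 + 2/3
 = 11/3

3.6667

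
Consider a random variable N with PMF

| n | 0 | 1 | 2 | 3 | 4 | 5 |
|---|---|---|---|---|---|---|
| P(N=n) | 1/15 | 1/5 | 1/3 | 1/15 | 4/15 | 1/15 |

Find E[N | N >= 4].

4.2

P(N >= 4) = 4/15 + 1/15 = 1/3.
E[N | N >= 4] = [4·4/15 + 5·1/15] / (1/3)
 = 7/5 / (1/3)
 = 21/5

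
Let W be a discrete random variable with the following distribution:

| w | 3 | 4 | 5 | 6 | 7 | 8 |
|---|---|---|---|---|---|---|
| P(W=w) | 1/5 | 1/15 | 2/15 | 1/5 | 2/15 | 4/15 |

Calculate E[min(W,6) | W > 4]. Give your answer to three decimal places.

5.818

P(W > 4) = 2/15 + 1/5 + 2/15 + 4/15 = 11/15.
E[min(W,6) | W > 4] = [5·2/15 + 6·1/5 + 6·2/15 + 6·4/15] / (11/15)
 = 64/15 / (11/15)
 = 64/11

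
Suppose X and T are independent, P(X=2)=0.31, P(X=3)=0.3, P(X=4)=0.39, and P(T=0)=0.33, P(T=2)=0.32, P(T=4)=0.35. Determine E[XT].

6.2832

E[XT] = Σ_x Σ_t xt · P(X=x)P(T=t)
 = 0·0.1023 + 4·0.0992 + 8·0.1085 + 0·0.099 + 6·0.096 + 12·0.105 + 0·0.1287 + 8·0.1248 + 16·0.1365
 = 0 + 0.3968 + 0.868 + 0 + 0.576 + 1.26 + 0 + 0.9984 + 2.184
 = 6.2832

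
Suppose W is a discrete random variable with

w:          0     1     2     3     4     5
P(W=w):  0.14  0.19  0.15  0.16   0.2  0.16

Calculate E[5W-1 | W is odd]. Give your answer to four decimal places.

13.4118

P(W is odd) = 0.19 + 0.16 + 0.16 = 0.51.
E[5W-1 | W is odd] = [4·0.19 + 14·0.16 + 24·0.16] / 0.51
 = 6.84 / 0.51
 = 228/17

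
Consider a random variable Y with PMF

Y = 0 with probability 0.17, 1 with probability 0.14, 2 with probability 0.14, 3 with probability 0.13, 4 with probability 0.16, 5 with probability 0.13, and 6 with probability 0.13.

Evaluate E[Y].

E[Y] = Σ y·P(Y=y)
 = 0·0.17 + 1·0.14 + 2·0.14 + 3·0.13 + 4·0.16 + 5·0.13 + 6·0.13
 = 0 + 0.14 + 0.28 + 0.39 + 0.64 + 0.65 + 0.78
 = 2.88

2.88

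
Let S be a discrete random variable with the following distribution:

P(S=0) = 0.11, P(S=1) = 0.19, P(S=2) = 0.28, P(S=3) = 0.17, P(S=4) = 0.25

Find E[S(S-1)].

4.58

E[S(S-1)] = Σ s(s-1)·P(S=s)
 = 0·0.11 + 0·0.19 + 2·0.28 + 6·0.17 + 12·0.25
 = 0 + 0 + 0.56 + 1.02 + 3
 = 4.58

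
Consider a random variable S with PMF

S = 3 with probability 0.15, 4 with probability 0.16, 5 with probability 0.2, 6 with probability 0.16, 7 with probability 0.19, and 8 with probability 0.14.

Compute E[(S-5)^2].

2.94

E[(S-5)^2] = Σ (s-5)^2·P(S=s)
 = 4·0.15 + 1·0.16 + 0·0.2 + 1·0.16 + 4·0.19 + 9·0.14
 = 0.6 + 0.16 + 0 + 0.16 + 0.76 + 1.26
 = 2.94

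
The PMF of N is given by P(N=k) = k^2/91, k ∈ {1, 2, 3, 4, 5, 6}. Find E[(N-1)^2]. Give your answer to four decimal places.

E[(N-1)^2] = Σ (n-1)^2·P(N=n)
 = 0·1/91 + 1·4/91 + 4·9/91 + 9·16/91 + 16·25/91 + 25·36/91
 = 0 + 4/91 + 36/91 + 144/91 + 400/91 + 900/91
 = 212/13

16.3077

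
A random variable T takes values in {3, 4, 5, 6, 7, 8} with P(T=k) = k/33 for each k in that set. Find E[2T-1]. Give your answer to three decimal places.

11.061

E[2T-1] = Σ (2t-1)·P(T=t)
 = 5·1/11 + 7·4/33 + 9·5/33 + 11·2/11 + 13·7/33 + 15·8/33
 = 5/11 + 28/33 + 15/11 + 2 + 91/33 + 40/11
 = 365/33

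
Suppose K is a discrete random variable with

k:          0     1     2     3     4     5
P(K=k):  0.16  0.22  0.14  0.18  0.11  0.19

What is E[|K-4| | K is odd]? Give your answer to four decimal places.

1.7458

P(K is odd) = 0.22 + 0.18 + 0.19 = 0.59.
E[|K-4| | K is odd] = [3·0.22 + 1·0.18 + 1·0.19] / 0.59
 = 1.03 / 0.59
 = 103/59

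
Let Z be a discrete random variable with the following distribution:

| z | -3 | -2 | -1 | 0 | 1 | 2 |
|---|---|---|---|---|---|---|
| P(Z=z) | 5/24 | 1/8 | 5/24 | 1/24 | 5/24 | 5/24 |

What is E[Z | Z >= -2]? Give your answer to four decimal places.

P(Z >= -2) = 1/8 + 5/24 + 1/24 + 5/24 + 5/24 = 19/24.
E[Z | Z >= -2] = [(-2)·1/8 + (-1)·5/24 + 0·1/24 + 1·5/24 + 2·5/24] / (19/24)
 = 1/6 / (19/24)
 = 4/19

0.2105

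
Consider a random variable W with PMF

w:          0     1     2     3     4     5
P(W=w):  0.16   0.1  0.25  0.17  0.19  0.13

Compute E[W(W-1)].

E[W(W-1)] = Σ w(w-1)·P(W=w)
 = 0·0.16 + 0·0.1 + 2·0.25 + 6·0.17 + 12·0.19 + 20·0.13
 = 0 + 0 + 0.5 + 1.02 + 2.28 + 2.6
 = 6.4

6.4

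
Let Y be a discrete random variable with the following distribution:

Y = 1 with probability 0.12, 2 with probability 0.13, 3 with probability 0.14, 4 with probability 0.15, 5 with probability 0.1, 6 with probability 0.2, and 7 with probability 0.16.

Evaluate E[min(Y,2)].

1.88

E[min(Y,2)] = Σ min(y,2)·P(Y=y)
 = 1·0.12 + 2·0.13 + 2·0.14 + 2·0.15 + 2·0.1 + 2·0.2 + 2·0.16
 = 0.12 + 0.26 + 0.28 + 0.3 + 0.2 + 0.4 + 0.32
 = 1.88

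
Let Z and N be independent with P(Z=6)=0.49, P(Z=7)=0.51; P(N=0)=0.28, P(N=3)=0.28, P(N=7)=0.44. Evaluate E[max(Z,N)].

E[max(Z,N)] = Σ_z Σ_n max(z,n) · P(Z=z)P(N=n)
 = 6·0.1372 + 6·0.1372 + 7·0.2156 + 7·0.1428 + 7·0.1428 + 7·0.2244
 = 0.8232 + 0.8232 + 1.5092 + 0.9996 + 0.9996 + 1.5708
 = 6.7256

6.7256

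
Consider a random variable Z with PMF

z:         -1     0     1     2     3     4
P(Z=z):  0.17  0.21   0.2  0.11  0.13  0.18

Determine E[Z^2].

E[Z^2] = Σ z^2·P(Z=z)
 = 1·0.17 + 0·0.21 + 1·0.2 + 4·0.11 + 9·0.13 + 16·0.18
 = 0.17 + 0 + 0.2 + 0.44 + 1.17 + 2.88
 = 4.86

4.86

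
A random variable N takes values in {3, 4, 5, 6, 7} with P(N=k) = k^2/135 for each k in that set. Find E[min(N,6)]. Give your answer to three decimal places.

5.378

E[min(N,6)] = Σ min(n,6)·P(N=n)
 = 3·1/15 + 4·16/135 + 5·5/27 + 6·4/15 + 6·49/135
 = 1/5 + 64/135 + 25/27 + 8/5 + 98/45
 = 242/45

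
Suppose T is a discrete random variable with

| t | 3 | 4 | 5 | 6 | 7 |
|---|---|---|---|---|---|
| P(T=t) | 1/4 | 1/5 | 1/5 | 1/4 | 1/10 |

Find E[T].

4.75

E[T] = Σ t·P(T=t)
 = 3·1/4 + 4·1/5 + 5·1/5 + 6·1/4 + 7·1/10
 = 3/4 + 4/5 + 1 + 3/2 + 7/10
 = 19/4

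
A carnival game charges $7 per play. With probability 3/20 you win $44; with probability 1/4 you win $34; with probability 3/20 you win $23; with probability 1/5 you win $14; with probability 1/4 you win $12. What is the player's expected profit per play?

E[payout] = 44·3/20 + 34·1/4 + 23·3/20 + 14·1/5 + 12·1/4
 = 33/5 + 17/2 + 69/20 + 14/5 + 3
 = 487/20
Net = 487/20 - 7 = 347/20

17.35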